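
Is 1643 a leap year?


No

Rules: divisible by 4 AND (not by 100 OR by 400)
1643 ÷ 4 = 410 remainder 3 → not divisible by 4
Not divisible by 4 → not a leap year


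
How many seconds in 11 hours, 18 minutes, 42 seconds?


40722 seconds

Hours: 11 × 3600 = 39600
Minutes: 18 × 60 = 1080
Seconds: 42
Total = 39600 + 1080 + 42 = 40722


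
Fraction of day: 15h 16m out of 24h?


Total minutes: 15×60 + 16 = 916
Day = 24×60 = 1440 minutes
Fraction = 916/1440 ≈ 0.6361
As a percentage: 916/1440 × 100 ≈ 63.61%

0.6361 (63.61%)


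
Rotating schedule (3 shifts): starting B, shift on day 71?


Shift C

Shifts: A, B, C
Start: B (index 1)
Day 71: (1 + 71 - 1) mod 3
= 71 mod 3
= 2
Index 2 → shift C


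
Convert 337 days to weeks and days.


Weeks: 337 ÷ 7 = 48 remainder 1

48 weeks 1 days


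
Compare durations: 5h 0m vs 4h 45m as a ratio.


20:19 (1.05)

Duration 1: 300 minutes
Duration 2: 285 minutes
Ratio = 300:285
GCD = 15
Simplified = 20:19
As a decimal: 20/19 ≈ 1.05


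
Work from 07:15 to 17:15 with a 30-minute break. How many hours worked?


Total time = (17×60+15) - (7×60+15)
= 1035 - 435 = 600 min
Minus break: 600 - 30 = 570 min
= 9h 30m

9h 30m (570 minutes)


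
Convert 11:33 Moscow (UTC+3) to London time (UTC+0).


08:33

Time difference = UTC+0 - UTC+3 = -3 hours
New hour = (11 -3) mod 24
= 8 mod 24 = 8
Minutes unchanged → 08:33


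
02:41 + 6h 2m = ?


Start: 161 minutes from midnight
Add: 362 minutes
Total: 523 minutes
Hours: 523 ÷ 60 = 8 remainder 43

08:43


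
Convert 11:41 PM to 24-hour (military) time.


23:41

Input: 11:41 PM
PM: 11 + 12 = 23


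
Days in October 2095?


31 days

Month: October (month 10)
October has 31 days


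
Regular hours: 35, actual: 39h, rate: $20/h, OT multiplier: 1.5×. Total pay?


Regular: 35h × $20 = $700.00
Overtime: 39 - 35 = 4h
OT pay: 4h × $20 × 1.5 = $120.00
Total = $700.00 + $120.00 = $820.00

$820.00


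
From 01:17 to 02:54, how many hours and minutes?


End time in minutes: 2×60 + 54 = 174
Start time in minutes: 1×60 + 17 = 77
Difference = 174 - 77 = 97 minutes
= 1 hours 37 minutes

1h 37m


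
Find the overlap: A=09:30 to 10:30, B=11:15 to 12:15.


0 minutes

Meeting A: 570-630 (in minutes from midnight)
Meeting B: 675-735
Overlap start = max(570, 675) = 675
Overlap end = min(630, 735) = 630
Overlap = max(0, 630 - 675) = 0 min


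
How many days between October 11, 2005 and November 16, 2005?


From October 11, 2005 to November 16, 2005
Rest of October 2005: 31 - 11 = 20
Days into November 2005: 16
Total = 20 + 16 = 36 days

36 days


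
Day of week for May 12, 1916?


Friday

Zeller's congruence:
q=12, m=5, k=16, j=19
h = (12 + ⌊13×6/5⌋ + 16 + ⌊16/4⌋ + ⌊19/4⌋ - 2×19) mod 7
= (12 + 15 + 16 + 4 + 4 - 38) mod 7
= 13 mod 7 = 6
h=6 → Friday


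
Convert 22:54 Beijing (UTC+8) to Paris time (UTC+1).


15:54

Time difference = UTC+1 - UTC+8 = -7 hours
New hour = (22 -7) mod 24
= 15 mod 24 = 15
Minutes unchanged → 15:54


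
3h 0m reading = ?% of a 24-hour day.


Time: 180 minutes
Day: 1440 minutes
Percentage = (180/1440) × 100 = 12.5%

12.5%


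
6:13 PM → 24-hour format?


18:13

Input: 6:13 PM
PM: 6 + 12 = 18


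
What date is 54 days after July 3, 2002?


August 26, 2002

Start: July 3, 2002
Add 54 days
July 3 → August 1: 31 - 3 + 1 = 29 days (54 - 29 = 25 left)
August 1 + 25 = August 26, 2002


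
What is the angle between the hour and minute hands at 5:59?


Hour hand = 5×30 + 59×0.5 = 179.5°
Minute hand = 59×6 = 354°
Difference = |179.5 - 354| = 174.5°

174.5°


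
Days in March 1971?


31 days

Month: March (month 3)
March has 31 days


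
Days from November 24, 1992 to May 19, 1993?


From November 24, 1992 to May 19, 1993
Rest of November 1992: 30 - 24 = 6
Full months: December 31, January 31, February 1993 28, March 31, April 30
Days into May 1993: 19
Total = 6 + 31 + 31 + 28 + 31 + 30 + 19 = 176 days

176 days


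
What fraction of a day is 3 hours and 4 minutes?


Total minutes: 3×60 + 4 = 184
Day = 24×60 = 1440 minutes
Fraction = 184/1440 ≈ 0.1278
As a percentage: 184/1440 × 100 ≈ 12.78%

0.1278 (12.78%)


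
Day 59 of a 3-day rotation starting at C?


Shift A

Shifts: A, B, C
Start: C (index 2)
Day 59: (2 + 59 - 1) mod 3
= 60 mod 3
= 0
Index 0 → shift A


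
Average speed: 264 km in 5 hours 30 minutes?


48.0 km/h

Distance: 264 km
Time: 5h 30m = 330 min = 330/60 = 11/2 hours
Speed = 264 ÷ (11/2) = 264 × 2 / 11 = 528/11 = 48.0 km/h


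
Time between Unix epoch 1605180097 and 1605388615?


Difference = 1605388615 - 1605180097 = 208518 seconds
In hours: 208518 / 3600 ≈ 57.9
In days: 208518 / 86400 ≈ 2.41

208518 seconds (57.9 hours / 2.41 days)


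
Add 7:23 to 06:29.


13:52

Start: 389 minutes from midnight
Add: 443 minutes
Total: 832 minutes
Hours: 832 ÷ 60 = 13 remainder 52


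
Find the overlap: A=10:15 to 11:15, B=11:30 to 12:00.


0 minutes

Meeting A: 615-675 (in minutes from midnight)
Meeting B: 690-720
Overlap start = max(615, 690) = 690
Overlap end = min(675, 720) = 675
Overlap = max(0, 675 - 690) = 0 min


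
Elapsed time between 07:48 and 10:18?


End time in minutes: 10×60 + 18 = 618
Start time in minutes: 7×60 + 48 = 468
Difference = 618 - 468 = 150 minutes
= 2 hours 30 minutes

2h 30m


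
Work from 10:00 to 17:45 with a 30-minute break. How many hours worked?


Total time = (17×60+45) - (10×60+0)
= 1065 - 600 = 465 min
Minus break: 465 - 30 = 435 min
= 7h 15m

7h 15m (435 minutes)


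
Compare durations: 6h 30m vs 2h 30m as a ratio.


Duration 1: 390 minutes
Duration 2: 150 minutes
Ratio = 390:150
GCD = 30
Simplified = 13:5
As a decimal: 13/5 = 2.60

13:5 (2.60)


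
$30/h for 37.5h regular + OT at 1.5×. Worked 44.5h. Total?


Regular: 37.5h × $30 = $1125.00
Overtime: 44.5 - 37.5 = 7.0h
OT pay: 7.0h × $30 × 1.5 = $315.00
Total = $1125.00 + $315.00 = $1440.00

$1440.00


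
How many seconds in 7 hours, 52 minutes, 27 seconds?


Hours: 7 × 3600 = 25200
Minutes: 52 × 60 = 3120
Seconds: 27
Total = 25200 + 3120 + 27 = 28347

28347 seconds


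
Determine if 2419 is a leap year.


No

Rules: divisible by 4 AND (not by 100 OR by 400)
2419 ÷ 4 = 604 remainder 3 → not divisible by 4
Not divisible by 4 → not a leap year


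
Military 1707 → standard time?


5:07 PM

Hour: 17
17 - 12 = 5 → PM


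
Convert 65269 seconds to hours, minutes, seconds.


Hours: 65269 ÷ 3600 = 18 remainder 469
Minutes: 469 ÷ 60 = 7 remainder 49
Seconds: 49

18h 7m 49s


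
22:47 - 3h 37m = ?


Start: 1367 minutes from midnight
Subtract: 217 minutes
Remaining: 1367 - 217 = 1150
Hours: 19, Minutes: 10

19:10


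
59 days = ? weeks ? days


Weeks: 59 ÷ 7 = 8 remainder 3

8 weeks 3 days


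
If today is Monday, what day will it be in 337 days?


Start: Monday (index 0)
(0 + 337) mod 7
= 337 mod 7
= 1
Index 1 → Tuesday

Tuesday


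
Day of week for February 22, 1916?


Zeller's congruence:
q=22, m=14, k=15, j=19
h = (22 + ⌊13×15/5⌋ + 15 + ⌊15/4⌋ + ⌊19/4⌋ - 2×19) mod 7
= (22 + 39 + 15 + 3 + 4 - 38) mod 7
= 45 mod 7 = 3
h=3 → Tuesday

Tuesday


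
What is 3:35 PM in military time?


Input: 3:35 PM
PM: 3 + 12 = 15

15:35


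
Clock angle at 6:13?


108.5°

Hour hand = 6×30 + 13×0.5 = 186.5°
Minute hand = 13×6 = 78°
Difference = |186.5 - 78| = 108.5°


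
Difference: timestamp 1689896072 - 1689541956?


Difference = 1689896072 - 1689541956 = 354116 seconds
In hours: 354116 / 3600 ≈ 98.4
In days: 354116 / 86400 ≈ 4.10

354116 seconds (98.4 hours / 4.10 days)


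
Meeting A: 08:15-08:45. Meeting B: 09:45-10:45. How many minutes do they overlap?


0 minutes

Meeting A: 495-525 (in minutes from midnight)
Meeting B: 585-645
Overlap start = max(495, 585) = 585
Overlap end = min(525, 645) = 525
Overlap = max(0, 525 - 585) = 0 min


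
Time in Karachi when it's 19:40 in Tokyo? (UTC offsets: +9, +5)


15:40

Time difference = UTC+5 - UTC+9 = -4 hours
New hour = (19 -4) mod 24
= 15 mod 24 = 15
Minutes unchanged → 15:40


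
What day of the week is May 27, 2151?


Thursday

Zeller's congruence:
q=27, m=5, k=51, j=21
h = (27 + ⌊13×6/5⌋ + 51 + ⌊51/4⌋ + ⌊21/4⌋ - 2×21) mod 7
= (27 + 15 + 51 + 12 + 5 - 42) mod 7
= 68 mod 7 = 5
h=5 → Thursday


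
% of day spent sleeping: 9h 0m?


37.5%

Time: 540 minutes
Day: 1440 minutes
Percentage = (540/1440) × 100 = 37.5%


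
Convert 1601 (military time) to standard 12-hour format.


4:01 PM

Hour: 16
16 - 12 = 4 → PM


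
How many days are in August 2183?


31 days

Month: August (month 8)
August has 31 days


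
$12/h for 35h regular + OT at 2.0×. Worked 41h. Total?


$564.00

Regular: 35h × $12 = $420.00
Overtime: 41 - 35 = 6h
OT pay: 6h × $12 × 2.0 = $144.00
Total = $420.00 + $144.00 = $564.00


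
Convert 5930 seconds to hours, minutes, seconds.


1h 38m 50s

Hours: 5930 ÷ 3600 = 1 remainder 2330
Minutes: 2330 ÷ 60 = 38 remainder 50
Seconds: 50


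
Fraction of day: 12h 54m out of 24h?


0.5375 (53.75%)

Total minutes: 12×60 + 54 = 774
Day = 24×60 = 1440 minutes
Fraction = 774/1440 = 0.5375
As a percentage: 774/1440 × 100 = 53.75%


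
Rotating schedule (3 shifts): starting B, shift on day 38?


Shift C

Shifts: A, B, C
Start: B (index 1)
Day 38: (1 + 38 - 1) mod 3
= 38 mod 3
= 2
Index 2 → shift C


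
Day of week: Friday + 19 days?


Wednesday

Start: Friday (index 4)
(4 + 19) mod 7
= 23 mod 7
= 2
Index 2 → Wednesday


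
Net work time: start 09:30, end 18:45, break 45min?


Total time = (18×60+45) - (9×60+30)
= 1125 - 570 = 555 min
Minus break: 555 - 45 = 510 min
= 8h 30m

8h 30m (510 minutes)


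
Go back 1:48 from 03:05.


01:17

Start: 185 minutes from midnight
Subtract: 108 minutes
Remaining: 185 - 108 = 77
Hours: 1, Minutes: 17


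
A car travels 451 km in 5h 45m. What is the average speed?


Distance: 451 km
Time: 5h 45m = 345 min = 345/60 = 23/4 hours
Speed = 451 ÷ (23/4) = 451 × 4 / 23 = 1804/23 ≈ 78.4 km/h

78.4 km/h


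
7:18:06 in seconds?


Hours: 7 × 3600 = 25200
Minutes: 18 × 60 = 1080
Seconds: 6
Total = 25200 + 1080 + 6 = 26286

26286 seconds


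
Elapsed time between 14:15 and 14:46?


0h 31m

End time in minutes: 14×60 + 46 = 886
Start time in minutes: 14×60 + 15 = 855
Difference = 886 - 855 = 31 minutes
= 0 hours 31 minutes


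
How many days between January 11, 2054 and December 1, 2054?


From January 11, 2054 to December 1, 2054
Rest of January 2054: 31 - 11 = 20
Full months: February 2054 28, March 31, April 30, May 31, June 30, July 31, August 31, September 30, October 31, November 30
Days into December 2054: 1
Total = 20 + 28 + 31 + 30 + 31 + 30 + 31 + 31 + 30 + 31 + 30 + 1 = 324 days

324 days


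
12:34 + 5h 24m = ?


Start: 754 minutes from midnight
Add: 324 minutes
Total: 1078 minutes
Hours: 1078 ÷ 60 = 17 remainder 58

17:58


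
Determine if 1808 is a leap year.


Rules: divisible by 4 AND (not by 100 OR by 400)
1808 ÷ 4 = 452 exactly → divisible by 4
1808 ÷ 100 = 18 remainder 8 → not divisible by 100
Divisible by 4 but not by 100 → leap year

Yes


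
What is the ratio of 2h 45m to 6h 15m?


Duration 1: 165 minutes
Duration 2: 375 minutes
Ratio = 165:375
GCD = 15
Simplified = 11:25
As a decimal: 11/25 = 0.44

11:25 (0.44)


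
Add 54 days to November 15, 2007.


January 8, 2008

Start: November 15, 2007
Add 54 days
November 15 → December 1: 30 - 15 + 1 = 16 days (54 - 16 = 38 left)
December 1 → January 1: 31 - 1 + 1 = 31 days (38 - 31 = 7 left)
January 1 + 7 = January 8, 2008


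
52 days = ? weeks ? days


Weeks: 52 ÷ 7 = 7 remainder 3

7 weeks 3 days


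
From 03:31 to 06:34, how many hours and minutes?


End time in minutes: 6×60 + 34 = 394
Start time in minutes: 3×60 + 31 = 211
Difference = 394 - 211 = 183 minutes
= 3 hours 3 minutes

3h 3m


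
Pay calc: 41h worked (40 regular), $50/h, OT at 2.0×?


Regular: 40h × $50 = $2000.00
Overtime: 41 - 40 = 1h
OT pay: 1h × $50 × 2.0 = $100.00
Total = $2000.00 + $100.00 = $2100.00

$2100.00


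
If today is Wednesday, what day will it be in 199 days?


Saturday

Start: Wednesday (index 2)
(2 + 199) mod 7
= 201 mod 7
= 5
Index 5 → Saturday


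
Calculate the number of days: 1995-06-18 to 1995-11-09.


From June 18, 1995 to November 9, 1995
Rest of June 1995: 30 - 18 = 12
Full months: July 31, August 31, September 30, October 31
Days into November 1995: 9
Total = 12 + 31 + 31 + 30 + 31 + 9 = 144 days

144 days


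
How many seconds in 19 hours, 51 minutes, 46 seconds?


71506 seconds

Hours: 19 × 3600 = 68400
Minutes: 51 × 60 = 3060
Seconds: 46
Total = 68400 + 3060 + 46 = 71506


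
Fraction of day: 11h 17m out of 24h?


Total minutes: 11×60 + 17 = 677
Day = 24×60 = 1440 minutes
Fraction = 677/1440 ≈ 0.4701
As a percentage: 677/1440 × 100 ≈ 47.01%

0.4701 (47.01%)


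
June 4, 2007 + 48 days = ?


Start: June 4, 2007
Add 48 days
June 4 → July 1: 30 - 4 + 1 = 27 days (48 - 27 = 21 left)
July 1 + 21 = July 22, 2007

July 22, 2007


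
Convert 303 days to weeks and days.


43 weeks 2 days

Weeks: 303 ÷ 7 = 43 remainder 2


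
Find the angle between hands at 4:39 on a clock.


94.5°

Hour hand = 4×30 + 39×0.5 = 139.5°
Minute hand = 39×6 = 234°
Difference = |139.5 - 234| = 94.5°


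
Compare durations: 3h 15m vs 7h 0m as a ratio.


13:28 (0.46)

Duration 1: 195 minutes
Duration 2: 420 minutes
Ratio = 195:420
GCD = 15
Simplified = 13:28
As a decimal: 13/28 ≈ 0.46


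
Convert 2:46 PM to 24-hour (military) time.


Input: 2:46 PM
PM: 2 + 12 = 14

14:46


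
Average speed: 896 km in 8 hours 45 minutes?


102.4 km/h

Distance: 896 km
Time: 8h 45m = 525 min = 525/60 = 35/4 hours
Speed = 896 ÷ (35/4) = 896 × 4 / 35 = 3584/35 = 102.4 km/h


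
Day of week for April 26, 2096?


Thursday

Zeller's congruence:
q=26, m=4, k=96, j=20
h = (26 + ⌊13×5/5⌋ + 96 + ⌊96/4⌋ + ⌊20/4⌋ - 2×20) mod 7
= (26 + 13 + 96 + 24 + 5 - 40) mod 7
= 124 mod 7 = 5
h=5 → Thursday


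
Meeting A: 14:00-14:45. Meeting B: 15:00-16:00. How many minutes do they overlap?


Meeting A: 840-885 (in minutes from midnight)
Meeting B: 900-960
Overlap start = max(840, 900) = 900
Overlap end = min(885, 960) = 885
Overlap = max(0, 885 - 900) = 0 min

0 minutes


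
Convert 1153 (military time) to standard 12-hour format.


11:53 AM

Hour: 11
11 < 12 → AM


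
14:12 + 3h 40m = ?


17:52

Start: 852 minutes from midnight
Add: 220 minutes
Total: 1072 minutes
Hours: 1072 ÷ 60 = 17 remainder 52


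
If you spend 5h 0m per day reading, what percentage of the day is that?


20.8%

Time: 300 minutes
Day: 1440 minutes
Percentage = (300/1440) × 100 ≈ 20.8%


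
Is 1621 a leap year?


Rules: divisible by 4 AND (not by 100 OR by 400)
1621 ÷ 4 = 405 remainder 1 → not divisible by 4
Not divisible by 4 → not a leap year

No


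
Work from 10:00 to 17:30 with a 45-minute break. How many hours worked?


Total time = (17×60+30) - (10×60+0)
= 1050 - 600 = 450 min
Minus break: 450 - 45 = 405 min
= 6h 45m

6h 45m (405 minutes)


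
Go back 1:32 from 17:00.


15:28

Start: 1020 minutes from midnight
Subtract: 92 minutes
Remaining: 1020 - 92 = 928
Hours: 15, Minutes: 28


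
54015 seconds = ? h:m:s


15h 0m 15s

Hours: 54015 ÷ 3600 = 15 remainder 15
Minutes: 15 ÷ 60 = 0 remainder 15
Seconds: 15


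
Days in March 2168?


31 days

Month: March (month 3)
March has 31 days


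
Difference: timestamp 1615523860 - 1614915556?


608304 seconds (169.0 hours / 7.04 days)

Difference = 1615523860 - 1614915556 = 608304 seconds
In hours: 608304 / 3600 ≈ 169.0
In days: 608304 / 86400 ≈ 7.04


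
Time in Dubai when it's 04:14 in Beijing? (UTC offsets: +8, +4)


00:14

Time difference = UTC+4 - UTC+8 = -4 hours
New hour = (4 -4) mod 24
= 0 mod 24 = 0
Minutes unchanged → 00:14


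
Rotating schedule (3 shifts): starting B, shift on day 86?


Shift C

Shifts: A, B, C
Start: B (index 1)
Day 86: (1 + 86 - 1) mod 3
= 86 mod 3
= 2
Index 2 → shift C


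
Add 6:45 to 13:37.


Start: 817 minutes from midnight
Add: 405 minutes
Total: 1222 minutes
Hours: 1222 ÷ 60 = 20 remainder 22

20:22


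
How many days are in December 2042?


31 days

Month: December (month 12)
December has 31 days


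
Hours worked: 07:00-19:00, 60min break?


Total time = (19×60+0) - (7×60+0)
= 1140 - 420 = 720 min
Minus break: 720 - 60 = 660 min
= 11h 0m

11h 0m (660 minutes)


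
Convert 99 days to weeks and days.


14 weeks 1 days

Weeks: 99 ÷ 7 = 14 remainder 1


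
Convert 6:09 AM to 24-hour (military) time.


06:09

Input: 6:09 AM
AM hour stays: 6


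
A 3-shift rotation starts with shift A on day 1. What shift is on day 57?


Shift C

Shifts: A, B, C
Start: A (index 0)
Day 57: (0 + 57 - 1) mod 3
= 56 mod 3
= 2
Index 2 → shift C


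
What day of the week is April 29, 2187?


Zeller's congruence:
q=29, m=4, k=87, j=21
h = (29 + ⌊13×5/5⌋ + 87 + ⌊87/4⌋ + ⌊21/4⌋ - 2×21) mod 7
= (29 + 13 + 87 + 21 + 5 - 42) mod 7
= 113 mod 7 = 1
h=1 → Sunday

Sunday


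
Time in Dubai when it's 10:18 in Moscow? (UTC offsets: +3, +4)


11:18

Time difference = UTC+4 - UTC+3 = +1 hours
New hour = (10 + 1) mod 24
= 11 mod 24 = 11
Minutes unchanged → 11:18


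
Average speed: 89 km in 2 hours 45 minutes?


32.4 km/h

Distance: 89 km
Time: 2h 45m = 165 min = 165/60 = 11/4 hours
Speed = 89 ÷ (11/4) = 89 × 4 / 11 = 356/11 ≈ 32.4 km/h


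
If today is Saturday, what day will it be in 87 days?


Start: Saturday (index 5)
(5 + 87) mod 7
= 92 mod 7
= 1
Index 1 → Tuesday

Tuesday


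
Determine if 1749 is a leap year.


No

Rules: divisible by 4 AND (not by 100 OR by 400)
1749 ÷ 4 = 437 remainder 1 → not divisible by 4
Not divisible by 4 → not a leap year


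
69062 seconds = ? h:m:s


Hours: 69062 ÷ 3600 = 19 remainder 662
Minutes: 662 ÷ 60 = 11 remainder 2
Seconds: 2

19h 11m 2s


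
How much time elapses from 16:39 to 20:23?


End time in minutes: 20×60 + 23 = 1223
Start time in minutes: 16×60 + 39 = 999
Difference = 1223 - 999 = 224 minutes
= 3 hours 44 minutes

3h 44m


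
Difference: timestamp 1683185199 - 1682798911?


Difference = 1683185199 - 1682798911 = 386288 seconds
In hours: 386288 / 3600 ≈ 107.3
In days: 386288 / 86400 ≈ 4.47

386288 seconds (107.3 hours / 4.47 days)


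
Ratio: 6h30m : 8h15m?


26:33 (0.79)

Duration 1: 390 minutes
Duration 2: 495 minutes
Ratio = 390:495
GCD = 15
Simplified = 26:33
As a decimal: 26/33 ≈ 0.79


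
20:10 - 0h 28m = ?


Start: 1210 minutes from midnight
Subtract: 28 minutes
Remaining: 1210 - 28 = 1182
Hours: 19, Minutes: 42

19:42


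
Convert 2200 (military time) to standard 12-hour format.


10:00 PM

Hour: 22
22 - 12 = 10 → PM


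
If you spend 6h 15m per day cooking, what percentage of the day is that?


Time: 375 minutes
Day: 1440 minutes
Percentage = (375/1440) × 100 ≈ 26.0%

26.0%


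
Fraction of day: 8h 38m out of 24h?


Total minutes: 8×60 + 38 = 518
Day = 24×60 = 1440 minutes
Fraction = 518/1440 ≈ 0.3597
As a percentage: 518/1440 × 100 ≈ 35.97%

0.3597 (35.97%)


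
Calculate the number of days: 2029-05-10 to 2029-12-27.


231 days

From May 10, 2029 to December 27, 2029
Rest of May 2029: 31 - 10 = 21
Full months: June 30, July 31, August 31, September 30, October 31, November 30
Days into December 2029: 27
Total = 21 + 30 + 31 + 31 + 30 + 31 + 30 + 27 = 231 days


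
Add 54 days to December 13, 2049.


Start: December 13, 2049
Add 54 days
December 13 → January 1: 31 - 13 + 1 = 19 days (54 - 19 = 35 left)
January 1 → February 1: 31 - 1 + 1 = 31 days (35 - 31 = 4 left)
February 1 + 4 = February 5, 2050

February 5, 2050


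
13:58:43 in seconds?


Hours: 13 × 3600 = 46800
Minutes: 58 × 60 = 3480
Seconds: 43
Total = 46800 + 3480 + 43 = 50323

50323 seconds


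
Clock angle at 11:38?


121.0°

Hour hand = 11×30 + 38×0.5 = 349.0°
Minute hand = 38×6 = 228°
Difference = |349.0 - 228| = 121.0°


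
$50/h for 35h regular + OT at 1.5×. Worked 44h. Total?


$2425.00

Regular: 35h × $50 = $1750.00
Overtime: 44 - 35 = 9h
OT pay: 9h × $50 × 1.5 = $675.00
Total = $1750.00 + $675.00 = $2425.00


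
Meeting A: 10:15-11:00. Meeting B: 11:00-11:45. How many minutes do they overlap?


Meeting A: 615-660 (in minutes from midnight)
Meeting B: 660-705
Overlap start = max(615, 660) = 660
Overlap end = min(660, 705) = 660
Overlap = max(0, 660 - 660) = 0 min

0 minutes


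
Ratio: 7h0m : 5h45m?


28:23 (1.22)

Duration 1: 420 minutes
Duration 2: 345 minutes
Ratio = 420:345
GCD = 15
Simplified = 28:23
As a decimal: 28/23 ≈ 1.22


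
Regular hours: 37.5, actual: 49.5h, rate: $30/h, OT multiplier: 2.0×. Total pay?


$1845.00

Regular: 37.5h × $30 = $1125.00
Overtime: 49.5 - 37.5 = 12.0h
OT pay: 12.0h × $30 × 2.0 = $720.00
Total = $1125.00 + $720.00 = $1845.00


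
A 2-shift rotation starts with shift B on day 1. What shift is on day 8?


Shifts: A, B
Start: B (index 1)
Day 8: (1 + 8 - 1) mod 2
= 8 mod 2
= 0
Index 0 → shift A

Shift A


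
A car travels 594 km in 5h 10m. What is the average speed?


115.0 km/h

Distance: 594 km
Time: 5h 10m = 310 min = 310/60 = 31/6 hours
Speed = 594 ÷ (31/6) = 594 × 6 / 31 = 3564/31 ≈ 115.0 km/h


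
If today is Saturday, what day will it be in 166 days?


Thursday

Start: Saturday (index 5)
(5 + 166) mod 7
= 171 mod 7
= 3
Index 3 → Thursday


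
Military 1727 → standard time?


Hour: 17
17 - 12 = 5 → PM

5:27 PM


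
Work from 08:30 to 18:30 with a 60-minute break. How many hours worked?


Total time = (18×60+30) - (8×60+30)
= 1110 - 510 = 600 min
Minus break: 600 - 60 = 540 min
= 9h 0m

9h 0m (540 minutes)


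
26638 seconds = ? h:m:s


Hours: 26638 ÷ 3600 = 7 remainder 1438
Minutes: 1438 ÷ 60 = 23 remainder 58
Seconds: 58

7h 23m 58s


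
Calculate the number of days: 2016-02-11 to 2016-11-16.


From February 11, 2016 to November 16, 2016
Rest of February 2016: 29 - 11 = 18
Full months: March 31, April 30, May 31, June 30, July 31, August 31, September 30, October 31
Days into November 2016: 16
Total = 18 + 31 + 30 + 31 + 30 + 31 + 31 + 30 + 31 + 16 = 279 days

279 days


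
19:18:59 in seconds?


Hours: 19 × 3600 = 68400
Minutes: 18 × 60 = 1080
Seconds: 59
Total = 68400 + 1080 + 59 = 69539

69539 seconds


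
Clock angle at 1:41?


Hour hand = 1×30 + 41×0.5 = 50.5°
Minute hand = 41×6 = 246°
Difference = |50.5 - 246| = 195.5°
Since > 180°: 360 - 195.5 = 164.5°

164.5°


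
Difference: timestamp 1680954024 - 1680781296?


172728 seconds (48.0 hours / 2.00 days)

Difference = 1680954024 - 1680781296 = 172728 seconds
In hours: 172728 / 3600 ≈ 48.0
In days: 172728 / 86400 ≈ 2.00


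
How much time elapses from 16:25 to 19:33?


3h 8m

End time in minutes: 19×60 + 33 = 1173
Start time in minutes: 16×60 + 25 = 985
Difference = 1173 - 985 = 188 minutes
= 3 hours 8 minutes


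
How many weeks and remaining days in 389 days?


Weeks: 389 ÷ 7 = 55 remainder 4

55 weeks 4 days


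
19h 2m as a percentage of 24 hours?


Total minutes: 19×60 + 2 = 1142
Day = 24×60 = 1440 minutes
Fraction = 1142/1440 ≈ 0.7931
As a percentage: 1142/1440 × 100 ≈ 79.31%

0.7931 (79.31%)


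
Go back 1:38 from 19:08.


Start: 1148 minutes from midnight
Subtract: 98 minutes
Remaining: 1148 - 98 = 1050
Hours: 17, Minutes: 30

17:30


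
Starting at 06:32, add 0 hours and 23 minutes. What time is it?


Start: 392 minutes from midnight
Add: 23 minutes
Total: 415 minutes
Hours: 415 ÷ 60 = 6 remainder 55

06:55


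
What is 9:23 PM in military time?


Input: 9:23 PM
PM: 9 + 12 = 21

21:23


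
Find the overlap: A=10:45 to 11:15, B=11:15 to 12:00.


Meeting A: 645-675 (in minutes from midnight)
Meeting B: 675-720
Overlap start = max(645, 675) = 675
Overlap end = min(675, 720) = 675
Overlap = max(0, 675 - 675) = 0 min

0 minutes


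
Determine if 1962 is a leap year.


No

Rules: divisible by 4 AND (not by 100 OR by 400)
1962 ÷ 4 = 490 remainder 2 → not divisible by 4
Not divisible by 4 → not a leap year


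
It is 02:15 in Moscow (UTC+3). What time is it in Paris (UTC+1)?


Time difference = UTC+1 - UTC+3 = -2 hours
New hour = (2 -2) mod 24
= 0 mod 24 = 0
Minutes unchanged → 00:15

00:15


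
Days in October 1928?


31 days

Month: October (month 10)
October has 31 days


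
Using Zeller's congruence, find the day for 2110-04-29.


Zeller's congruence:
q=29, m=4, k=10, j=21
h = (29 + ⌊13×5/5⌋ + 10 + ⌊10/4⌋ + ⌊21/4⌋ - 2×21) mod 7
= (29 + 13 + 10 + 2 + 5 - 42) mod 7
= 17 mod 7 = 3
h=3 → Tuesday

Tuesday


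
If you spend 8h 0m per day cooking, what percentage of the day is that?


33.3%

Time: 480 minutes
Day: 1440 minutes
Percentage = (480/1440) × 100 ≈ 33.3%


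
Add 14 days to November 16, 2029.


Start: November 16, 2029
Add 14 days
November 16 + 14 = November 30, 2029

November 30, 2029


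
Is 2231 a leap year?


Rules: divisible by 4 AND (not by 100 OR by 400)
2231 ÷ 4 = 557 remainder 3 → not divisible by 4
Not divisible by 4 → not a leap year

No


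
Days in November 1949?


Month: November (month 11)
November has 30 days

30 days


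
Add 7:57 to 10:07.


Start: 607 minutes from midnight
Add: 477 minutes
Total: 1084 minutes
Hours: 1084 ÷ 60 = 18 remainder 4

18:04


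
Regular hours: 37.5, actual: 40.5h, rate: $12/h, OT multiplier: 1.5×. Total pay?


Regular: 37.5h × $12 = $450.00
Overtime: 40.5 - 37.5 = 3.0h
OT pay: 3.0h × $12 × 1.5 = $54.00
Total = $450.00 + $54.00 = $504.00

$504.00


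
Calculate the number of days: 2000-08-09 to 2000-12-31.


From August 9, 2000 to December 31, 2000
Rest of August 2000: 31 - 9 = 22
Full months: September 30, October 31, November 30
Days into December 2000: 31
Total = 22 + 30 + 31 + 30 + 31 = 144 days

144 days


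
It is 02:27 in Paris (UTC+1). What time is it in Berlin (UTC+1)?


02:27

Time difference = UTC+1 - UTC+1 = +0 hours
New hour = (2 + 0) mod 24
= 2 mod 24 = 2
Minutes unchanged → 02:27


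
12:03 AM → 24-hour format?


Input: 12:03 AM
12 AM → 00 (midnight)

00:03


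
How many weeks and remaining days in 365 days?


Weeks: 365 ÷ 7 = 52 remainder 1

52 weeks 1 days


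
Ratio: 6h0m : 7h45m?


24:31 (0.77)

Duration 1: 360 minutes
Duration 2: 465 minutes
Ratio = 360:465
GCD = 15
Simplified = 24:31
As a decimal: 24/31 ≈ 0.77


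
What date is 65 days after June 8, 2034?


Start: June 8, 2034
Add 65 days
June 8 → July 1: 30 - 8 + 1 = 23 days (65 - 23 = 42 left)
July 1 → August 1: 31 - 1 + 1 = 31 days (42 - 31 = 11 left)
August 1 + 11 = August 12, 2034

August 12, 2034


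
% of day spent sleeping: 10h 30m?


43.8%

Time: 630 minutes
Day: 1440 minutes
Percentage = (630/1440) × 100 ≈ 43.8%


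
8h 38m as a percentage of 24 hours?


0.3597 (35.97%)

Total minutes: 8×60 + 38 = 518
Day = 24×60 = 1440 minutes
Fraction = 518/1440 ≈ 0.3597
As a percentage: 518/1440 × 100 ≈ 35.97%


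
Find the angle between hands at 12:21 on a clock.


Hour hand (12 ≡ 0 on the dial): 0×30 + 21×0.5 = 10.5°
Minute hand = 21×6 = 126°
Difference = |10.5 - 126| = 115.5°

115.5°


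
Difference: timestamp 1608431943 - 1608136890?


295053 seconds (82.0 hours / 3.41 days)

Difference = 1608431943 - 1608136890 = 295053 seconds
In hours: 295053 / 3600 ≈ 82.0
In days: 295053 / 86400 ≈ 3.41


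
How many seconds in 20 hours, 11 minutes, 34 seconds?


72694 seconds

Hours: 20 × 3600 = 72000
Minutes: 11 × 60 = 660
Seconds: 34
Total = 72000 + 660 + 34 = 72694


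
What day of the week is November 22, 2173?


Zeller's congruence:
q=22, m=11, k=73, j=21
h = (22 + ⌊13×12/5⌋ + 73 + ⌊73/4⌋ + ⌊21/4⌋ - 2×21) mod 7
= (22 + 31 + 73 + 18 + 5 - 42) mod 7
= 107 mod 7 = 2
h=2 → Monday

Monday


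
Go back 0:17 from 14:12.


Start: 852 minutes from midnight
Subtract: 17 minutes
Remaining: 852 - 17 = 835
Hours: 13, Minutes: 55

13:55


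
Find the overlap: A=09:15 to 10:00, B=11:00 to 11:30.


0 minutes

Meeting A: 555-600 (in minutes from midnight)
Meeting B: 660-690
Overlap start = max(555, 660) = 660
Overlap end = min(600, 690) = 600
Overlap = max(0, 600 - 660) = 0 min


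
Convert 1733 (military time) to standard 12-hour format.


Hour: 17
17 - 12 = 5 → PM

5:33 PM


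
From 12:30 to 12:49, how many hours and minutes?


End time in minutes: 12×60 + 49 = 769
Start time in minutes: 12×60 + 30 = 750
Difference = 769 - 750 = 19 minutes
= 0 hours 19 minutes

0h 19m


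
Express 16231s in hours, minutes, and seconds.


Hours: 16231 ÷ 3600 = 4 remainder 1831
Minutes: 1831 ÷ 60 = 30 remainder 31
Seconds: 31

4h 30m 31s


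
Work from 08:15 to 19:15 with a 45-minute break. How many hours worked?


10h 15m (615 minutes)

Total time = (19×60+15) - (8×60+15)
= 1155 - 495 = 660 min
Minus break: 660 - 45 = 615 min
= 10h 15m


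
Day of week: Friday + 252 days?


Start: Friday (index 4)
(4 + 252) mod 7
= 256 mod 7
= 4
Index 4 → Friday

Friday


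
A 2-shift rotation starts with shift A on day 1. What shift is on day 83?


Shift A

Shifts: A, B
Start: A (index 0)
Day 83: (0 + 83 - 1) mod 2
= 82 mod 2
= 0
Index 0 → shift A


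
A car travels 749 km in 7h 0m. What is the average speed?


107.0 km/h

Distance: 749 km
Time: 7 hours
Speed = 749 / 7 = 107.0 km/h


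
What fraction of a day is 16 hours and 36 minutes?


Total minutes: 16×60 + 36 = 996
Day = 24×60 = 1440 minutes
Fraction = 996/1440 ≈ 0.6917
As a percentage: 996/1440 × 100 ≈ 69.17%

0.6917 (69.17%)


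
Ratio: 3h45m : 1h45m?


Duration 1: 225 minutes
Duration 2: 105 minutes
Ratio = 225:105
GCD = 15
Simplified = 15:7
As a decimal: 15/7 ≈ 2.14

15:7 (2.14)


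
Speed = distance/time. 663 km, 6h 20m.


Distance: 663 km
Time: 6h 20m = 380 min = 380/60 = 19/3 hours
Speed = 663 ÷ (19/3) = 663 × 3 / 19 = 1989/19 ≈ 104.7 km/h

104.7 km/h


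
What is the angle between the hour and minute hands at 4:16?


Hour hand = 4×30 + 16×0.5 = 128.0°
Minute hand = 16×6 = 96°
Difference = |128.0 - 96| = 32.0°

32.0°


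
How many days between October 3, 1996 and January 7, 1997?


From October 3, 1996 to January 7, 1997
Rest of October 1996: 31 - 3 = 28
Full months: November 30, December 31
Days into January 1997: 7
Total = 28 + 30 + 31 + 7 = 96 days

96 days


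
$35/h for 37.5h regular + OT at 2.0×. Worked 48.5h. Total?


$2082.50

Regular: 37.5h × $35 = $1312.50
Overtime: 48.5 - 37.5 = 11.0h
OT pay: 11.0h × $35 × 2.0 = $770.00
Total = $1312.50 + $770.00 = $2082.50


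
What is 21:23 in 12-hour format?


Hour: 21
21 - 12 = 9 → PM

9:23 PM


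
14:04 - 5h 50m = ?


Start: 844 minutes from midnight
Subtract: 350 minutes
Remaining: 844 - 350 = 494
Hours: 8, Minutes: 14

08:14


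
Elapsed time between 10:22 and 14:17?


End time in minutes: 14×60 + 17 = 857
Start time in minutes: 10×60 + 22 = 622
Difference = 857 - 622 = 235 minutes
= 3 hours 55 minutes

3h 55m


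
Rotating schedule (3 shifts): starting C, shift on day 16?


Shift C

Shifts: A, B, C
Start: C (index 2)
Day 16: (2 + 16 - 1) mod 3
= 17 mod 3
= 2
Index 2 → shift C


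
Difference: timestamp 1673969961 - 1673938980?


30981 seconds (8.6 hours / 0.36 days)

Difference = 1673969961 - 1673938980 = 30981 seconds
In hours: 30981 / 3600 ≈ 8.6
In days: 30981 / 86400 ≈ 0.36


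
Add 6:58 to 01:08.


Start: 68 minutes from midnight
Add: 418 minutes
Total: 486 minutes
Hours: 486 ÷ 60 = 8 remainder 6

08:06


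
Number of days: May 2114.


31 days

Month: May (month 5)
May has 31 days


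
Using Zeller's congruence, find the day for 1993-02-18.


Zeller's congruence:
q=18, m=14, k=92, j=19
h = (18 + ⌊13×15/5⌋ + 92 + ⌊92/4⌋ + ⌊19/4⌋ - 2×19) mod 7
= (18 + 39 + 92 + 23 + 4 - 38) mod 7
= 138 mod 7 = 5
h=5 → Thursday

Thursday


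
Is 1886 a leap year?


Rules: divisible by 4 AND (not by 100 OR by 400)
1886 ÷ 4 = 471 remainder 2 → not divisible by 4
Not divisible by 4 → not a leap year

No


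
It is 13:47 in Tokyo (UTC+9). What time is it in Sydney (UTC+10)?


Time difference = UTC+10 - UTC+9 = +1 hours
New hour = (13 + 1) mod 24
= 14 mod 24 = 14
Minutes unchanged → 14:47

14:47


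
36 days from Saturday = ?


Start: Saturday (index 5)
(5 + 36) mod 7
= 41 mod 7
= 6
Index 6 → Sunday

Sunday


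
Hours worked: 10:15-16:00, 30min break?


Total time = (16×60+0) - (10×60+15)
= 960 - 615 = 345 min
Minus break: 345 - 30 = 315 min
= 5h 15m

5h 15m (315 minutes)


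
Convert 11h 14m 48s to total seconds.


Hours: 11 × 3600 = 39600
Minutes: 14 × 60 = 840
Seconds: 48
Total = 39600 + 840 + 48 = 40488

40488 seconds


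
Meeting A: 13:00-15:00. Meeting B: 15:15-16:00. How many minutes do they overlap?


0 minutes

Meeting A: 780-900 (in minutes from midnight)
Meeting B: 915-960
Overlap start = max(780, 915) = 915
Overlap end = min(900, 960) = 900
Overlap = max(0, 900 - 915) = 0 min


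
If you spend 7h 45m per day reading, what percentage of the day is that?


Time: 465 minutes
Day: 1440 minutes
Percentage = (465/1440) × 100 ≈ 32.3%

32.3%


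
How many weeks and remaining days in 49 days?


Weeks: 49 ÷ 7 = 7 remainder 0

7 weeks 0 days


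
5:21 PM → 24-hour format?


Input: 5:21 PM
PM: 5 + 12 = 17

17:21


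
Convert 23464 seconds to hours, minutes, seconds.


6h 31m 4s

Hours: 23464 ÷ 3600 = 6 remainder 1864
Minutes: 1864 ÷ 60 = 31 remainder 4
Seconds: 4


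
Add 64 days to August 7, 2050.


Start: August 7, 2050
Add 64 days
August 7 → September 1: 31 - 7 + 1 = 25 days (64 - 25 = 39 left)
September 1 → October 1: 30 - 1 + 1 = 30 days (39 - 30 = 9 left)
October 1 + 9 = October 10, 2050

October 10, 2050


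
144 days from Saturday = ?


Start: Saturday (index 5)
(5 + 144) mod 7
= 149 mod 7
= 2
Index 2 → Wednesday

Wednesday


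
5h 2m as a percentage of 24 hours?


0.2097 (20.97%)

Total minutes: 5×60 + 2 = 302
Day = 24×60 = 1440 minutes
Fraction = 302/1440 ≈ 0.2097
As a percentage: 302/1440 × 100 ≈ 20.97%


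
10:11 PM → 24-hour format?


22:11

Input: 10:11 PM
PM: 10 + 12 = 22


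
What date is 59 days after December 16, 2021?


February 13, 2022

Start: December 16, 2021
Add 59 days
December 16 → January 1: 31 - 16 + 1 = 16 days (59 - 16 = 43 left)
January 1 → February 1: 31 - 1 + 1 = 31 days (43 - 31 = 12 left)
February 1 + 12 = February 13, 2022


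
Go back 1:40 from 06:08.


04:28

Start: 368 minutes from midnight
Subtract: 100 minutes
Remaining: 368 - 100 = 268
Hours: 4, Minutes: 28


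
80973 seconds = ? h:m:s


Hours: 80973 ÷ 3600 = 22 remainder 1773
Minutes: 1773 ÷ 60 = 29 remainder 33
Seconds: 33

22h 29m 33s


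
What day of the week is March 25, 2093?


Zeller's congruence:
q=25, m=3, k=93, j=20
h = (25 + ⌊13×4/5⌋ + 93 + ⌊93/4⌋ + ⌊20/4⌋ - 2×20) mod 7
= (25 + 10 + 93 + 23 + 5 - 40) mod 7
= 116 mod 7 = 4
h=4 → Wednesday

Wednesday


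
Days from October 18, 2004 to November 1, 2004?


From October 18, 2004 to November 1, 2004
Rest of October 2004: 31 - 18 = 13
Days into November 2004: 1
Total = 13 + 1 = 14 days

14 days


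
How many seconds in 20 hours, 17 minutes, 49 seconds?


Hours: 20 × 3600 = 72000
Minutes: 17 × 60 = 1020
Seconds: 49
Total = 72000 + 1020 + 49 = 73069

73069 seconds


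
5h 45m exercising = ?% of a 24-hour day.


24.0%

Time: 345 minutes
Day: 1440 minutes
Percentage = (345/1440) × 100 ≈ 24.0%


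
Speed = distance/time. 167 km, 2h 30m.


66.8 km/h

Distance: 167 km
Time: 2h 30m = 150 min = 150/60 = 5/2 hours
Speed = 167 ÷ (5/2) = 167 × 2 / 5 = 334/5 = 66.8 km/h


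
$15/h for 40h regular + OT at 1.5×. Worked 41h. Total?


$622.50

Regular: 40h × $15 = $600.00
Overtime: 41 - 40 = 1h
OT pay: 1h × $15 × 1.5 = $22.50
Total = $600.00 + $22.50 = $622.50


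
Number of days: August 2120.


31 days

Month: August (month 8)
August has 31 days


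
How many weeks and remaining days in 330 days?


47 weeks 1 days

Weeks: 330 ÷ 7 = 47 remainder 1


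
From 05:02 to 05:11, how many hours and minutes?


0h 9m

End time in minutes: 5×60 + 11 = 311
Start time in minutes: 5×60 + 2 = 302
Difference = 311 - 302 = 9 minutes
= 0 hours 9 minutes


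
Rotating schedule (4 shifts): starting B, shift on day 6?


Shift C

Shifts: A, B, C, D
Start: B (index 1)
Day 6: (1 + 6 - 1) mod 4
= 6 mod 4
= 2
Index 2 → shift C


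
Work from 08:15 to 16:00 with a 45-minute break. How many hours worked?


7h 0m (420 minutes)

Total time = (16×60+0) - (8×60+15)
= 960 - 495 = 465 min
Minus break: 465 - 45 = 420 min
= 7h 0m


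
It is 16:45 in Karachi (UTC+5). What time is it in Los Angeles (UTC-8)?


Time difference = UTC-8 - UTC+5 = -13 hours
New hour = (16 -13) mod 24
= 3 mod 24 = 3
Minutes unchanged → 03:45

03:45


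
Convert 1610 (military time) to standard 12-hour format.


Hour: 16
16 - 12 = 4 → PM

4:10 PM


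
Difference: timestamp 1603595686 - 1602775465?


820221 seconds (227.8 hours / 9.49 days)

Difference = 1603595686 - 1602775465 = 820221 seconds
In hours: 820221 / 3600 ≈ 227.8
In days: 820221 / 86400 ≈ 9.49


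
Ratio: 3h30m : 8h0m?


Duration 1: 210 minutes
Duration 2: 480 minutes
Ratio = 210:480
GCD = 30
Simplified = 7:16
As a decimal: 7/16 ≈ 0.44

7:16 (0.44)


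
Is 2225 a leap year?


No

Rules: divisible by 4 AND (not by 100 OR by 400)
2225 ÷ 4 = 556 remainder 1 → not divisible by 4
Not divisible by 4 → not a leap year


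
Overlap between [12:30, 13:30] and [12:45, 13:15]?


30 minutes

Meeting A: 750-810 (in minutes from midnight)
Meeting B: 765-795
Overlap start = max(750, 765) = 765
Overlap end = min(810, 795) = 795
Overlap = max(0, 795 - 765) = 30 min


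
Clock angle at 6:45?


Hour hand = 6×30 + 45×0.5 = 202.5°
Minute hand = 45×6 = 270°
Difference = |202.5 - 270| = 67.5°

67.5°


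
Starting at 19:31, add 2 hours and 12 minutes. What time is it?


Start: 1171 minutes from midnight
Add: 132 minutes
Total: 1303 minutes
Hours: 1303 ÷ 60 = 21 remainder 43

21:43


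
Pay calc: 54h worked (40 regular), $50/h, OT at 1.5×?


Regular: 40h × $50 = $2000.00
Overtime: 54 - 40 = 14h
OT pay: 14h × $50 × 1.5 = $1050.00
Total = $2000.00 + $1050.00 = $3050.00

$3050.00


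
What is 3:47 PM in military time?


15:47

Input: 3:47 PM
PM: 3 + 12 = 15


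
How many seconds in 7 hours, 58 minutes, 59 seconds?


28739 seconds

Hours: 7 × 3600 = 25200
Minutes: 58 × 60 = 3480
Seconds: 59
Total = 25200 + 3480 + 59 = 28739


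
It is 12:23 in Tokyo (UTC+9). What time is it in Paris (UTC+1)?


Time difference = UTC+1 - UTC+9 = -8 hours
New hour = (12 -8) mod 24
= 4 mod 24 = 4
Minutes unchanged → 04:23

04:23


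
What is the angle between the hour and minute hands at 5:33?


Hour hand = 5×30 + 33×0.5 = 166.5°
Minute hand = 33×6 = 198°
Difference = |166.5 - 198| = 31.5°

31.5°
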